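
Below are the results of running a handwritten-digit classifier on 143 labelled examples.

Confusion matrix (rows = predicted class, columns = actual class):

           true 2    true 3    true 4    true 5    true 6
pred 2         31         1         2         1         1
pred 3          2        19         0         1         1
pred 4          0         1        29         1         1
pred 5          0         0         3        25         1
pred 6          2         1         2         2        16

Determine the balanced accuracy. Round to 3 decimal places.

Balanced accuracy = mean of per-class recall.
  2: recall = 31/35 = 0.8857
  3: recall = 19/22 = 0.8636
  4: recall = 29/36 = 0.8056
  5: recall = 25/30 = 0.8333
  6: recall = 16/20 = 0.8000
Mean = (0.8857 + 0.8636 + 0.8056 + 0.8333 + 0.8000) / 5 = 0.838

0.838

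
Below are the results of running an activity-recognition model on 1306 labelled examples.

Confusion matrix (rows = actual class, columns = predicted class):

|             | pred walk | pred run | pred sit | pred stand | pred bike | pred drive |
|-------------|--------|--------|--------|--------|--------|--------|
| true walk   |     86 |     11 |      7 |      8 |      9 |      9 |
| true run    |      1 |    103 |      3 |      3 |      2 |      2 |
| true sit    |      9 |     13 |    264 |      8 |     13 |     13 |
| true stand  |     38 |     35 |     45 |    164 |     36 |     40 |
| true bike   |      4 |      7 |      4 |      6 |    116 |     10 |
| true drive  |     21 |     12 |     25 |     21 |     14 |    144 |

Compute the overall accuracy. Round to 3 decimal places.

0.672

Accuracy = trace / total = (86+103+264+164+116+144=877) / 1306 = 877/1306 = 0.672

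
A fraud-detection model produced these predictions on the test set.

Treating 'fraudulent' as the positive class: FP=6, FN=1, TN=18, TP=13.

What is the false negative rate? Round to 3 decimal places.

FNR = FN/(FN+TP) = 1/(1+13) = 0.071

0.071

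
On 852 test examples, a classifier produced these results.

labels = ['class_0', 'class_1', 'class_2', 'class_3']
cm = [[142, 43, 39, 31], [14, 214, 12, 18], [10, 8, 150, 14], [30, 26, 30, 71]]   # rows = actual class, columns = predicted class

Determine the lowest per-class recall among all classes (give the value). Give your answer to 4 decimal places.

0.4522

Per-class recall (TP/(TP+FN)):
  class_0: TP=142, FN=43+39+31=113 → 142/255 = 0.55686
  class_1: TP=214, FN=14+12+18=44 → 214/258 = 0.82946
  class_2: TP=150, FN=10+8+14=32 → 150/182 = 0.82418
  class_3: TP=71, FN=30+26+30=86 → 71/157 = 0.45223
Lowest is class 'class_3' with recall = 0.4522.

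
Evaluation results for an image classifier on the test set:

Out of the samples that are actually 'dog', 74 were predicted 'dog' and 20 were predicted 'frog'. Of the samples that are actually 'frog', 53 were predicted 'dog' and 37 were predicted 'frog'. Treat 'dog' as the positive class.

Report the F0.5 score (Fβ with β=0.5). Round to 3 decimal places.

0.615

Fβ = (1+β²)·TP / ((1+β²)·TP + β²·FN + FP), with β²=1/4
= 1.25·74 / (1.25·74 + 0.25·20 + 53) = 0.615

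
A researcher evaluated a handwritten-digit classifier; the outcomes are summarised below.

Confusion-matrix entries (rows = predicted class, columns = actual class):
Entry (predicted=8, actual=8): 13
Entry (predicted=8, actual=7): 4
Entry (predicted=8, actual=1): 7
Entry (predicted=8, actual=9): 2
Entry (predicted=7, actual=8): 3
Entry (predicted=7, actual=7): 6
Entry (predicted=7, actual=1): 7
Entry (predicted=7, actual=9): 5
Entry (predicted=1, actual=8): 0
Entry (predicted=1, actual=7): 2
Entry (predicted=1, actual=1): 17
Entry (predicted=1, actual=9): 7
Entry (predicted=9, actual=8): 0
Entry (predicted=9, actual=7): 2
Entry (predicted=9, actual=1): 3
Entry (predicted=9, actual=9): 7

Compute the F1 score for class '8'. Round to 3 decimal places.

One-vs-rest for '8': TP = diagonal; FP = other classes predicted '8'; FN = '8' predicted as other.
F1 score = 2·TP/(2·TP+FP+FN).
8: TP=13, FP=4+7+2=13, FN=3+0+0=3 → 26/42 = 0.6190

0.619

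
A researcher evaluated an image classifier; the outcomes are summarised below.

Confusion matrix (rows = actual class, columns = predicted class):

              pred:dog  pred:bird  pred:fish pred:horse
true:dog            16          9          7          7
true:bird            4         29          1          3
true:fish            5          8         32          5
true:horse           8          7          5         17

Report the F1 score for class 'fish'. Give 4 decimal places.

0.6737

Treat 'fish' as positive and all other classes as negative.
F1 score = 2·TP/(2·TP+FP+FN).
fish: TP=32, FP=7+1+5=13, FN=5+8+5=18 → 64/95 = 0.67368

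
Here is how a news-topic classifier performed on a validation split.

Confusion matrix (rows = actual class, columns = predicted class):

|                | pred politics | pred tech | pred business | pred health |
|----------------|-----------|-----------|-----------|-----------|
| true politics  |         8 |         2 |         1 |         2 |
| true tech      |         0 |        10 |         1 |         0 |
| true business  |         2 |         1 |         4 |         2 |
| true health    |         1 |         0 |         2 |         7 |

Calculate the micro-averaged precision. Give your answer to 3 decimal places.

0.674

Micro-averaging pools counts across classes: ΣTP=29, ΣFP=14, ΣFN=14.
Micro-precision = TP/(TP+FP) on pooled counts = 0.674 (equals overall accuracy in single-label multiclass).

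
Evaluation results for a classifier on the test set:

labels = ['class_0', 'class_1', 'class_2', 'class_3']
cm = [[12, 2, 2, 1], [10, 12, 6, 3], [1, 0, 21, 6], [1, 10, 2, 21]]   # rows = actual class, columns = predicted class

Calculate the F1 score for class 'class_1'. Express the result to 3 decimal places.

0.436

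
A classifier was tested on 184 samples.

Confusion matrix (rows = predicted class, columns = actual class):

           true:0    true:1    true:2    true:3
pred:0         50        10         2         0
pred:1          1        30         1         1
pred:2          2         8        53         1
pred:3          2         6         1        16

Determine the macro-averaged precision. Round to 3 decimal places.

0.796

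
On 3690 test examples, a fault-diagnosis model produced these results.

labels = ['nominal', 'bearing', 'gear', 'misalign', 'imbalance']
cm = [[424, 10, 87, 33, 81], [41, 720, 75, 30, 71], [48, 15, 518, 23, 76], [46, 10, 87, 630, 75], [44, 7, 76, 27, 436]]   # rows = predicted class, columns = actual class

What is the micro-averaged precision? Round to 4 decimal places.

0.7393

Micro-averaging pools counts across classes: ΣTP=2728, ΣFP=962, ΣFN=962.
Micro-precision = TP/(TP+FP) on pooled counts = 0.7393 (equals overall accuracy in single-label multiclass).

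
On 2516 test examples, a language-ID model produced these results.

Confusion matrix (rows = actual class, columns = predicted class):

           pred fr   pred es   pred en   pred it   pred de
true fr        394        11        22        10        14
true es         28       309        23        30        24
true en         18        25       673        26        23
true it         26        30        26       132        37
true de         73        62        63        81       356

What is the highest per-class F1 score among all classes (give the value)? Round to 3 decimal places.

0.856

Per-class F1 score (2·TP/(2·TP+FP+FN)):
  fr: TP=394, FP=28+18+26+73=145, FN=11+22+10+14=57 → 788/990 = 0.7960
  es: TP=309, FP=11+25+30+62=128, FN=28+23+30+24=105 → 618/851 = 0.7262
  en: TP=673, FP=22+23+26+63=134, FN=18+25+26+23=92 → 1346/1572 = 0.8562
  it: TP=132, FP=10+30+26+81=147, FN=26+30+26+37=119 → 264/530 = 0.4981
  de: TP=356, FP=14+24+23+37=98, FN=73+62+63+81=279 → 712/1089 = 0.6538
Highest is class 'en' with F1 score = 0.856.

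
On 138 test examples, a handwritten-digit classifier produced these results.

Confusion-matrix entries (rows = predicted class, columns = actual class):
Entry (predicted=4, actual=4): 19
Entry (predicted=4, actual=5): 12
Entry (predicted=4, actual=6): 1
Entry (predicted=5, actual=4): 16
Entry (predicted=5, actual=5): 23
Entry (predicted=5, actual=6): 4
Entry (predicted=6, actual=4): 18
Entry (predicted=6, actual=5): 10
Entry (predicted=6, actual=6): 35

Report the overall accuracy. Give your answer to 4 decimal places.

Accuracy = trace / total = (19+23+35=77) / 138 = 77/138 = 0.5580

0.5580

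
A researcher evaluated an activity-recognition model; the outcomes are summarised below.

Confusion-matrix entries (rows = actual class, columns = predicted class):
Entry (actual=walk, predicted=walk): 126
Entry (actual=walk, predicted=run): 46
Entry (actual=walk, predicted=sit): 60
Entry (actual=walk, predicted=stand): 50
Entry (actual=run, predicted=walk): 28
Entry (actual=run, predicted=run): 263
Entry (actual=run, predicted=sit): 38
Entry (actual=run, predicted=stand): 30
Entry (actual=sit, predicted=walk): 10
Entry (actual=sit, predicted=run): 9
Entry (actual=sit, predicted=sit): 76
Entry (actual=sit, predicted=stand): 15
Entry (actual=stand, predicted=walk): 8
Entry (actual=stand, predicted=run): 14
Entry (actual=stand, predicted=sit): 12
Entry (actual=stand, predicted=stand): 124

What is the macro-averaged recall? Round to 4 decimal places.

Per-class recall (TP/(TP+FN)):
  walk: TP=126, FN=46+60+50=156 → 126/282 = 0.44681
  run: TP=263, FN=28+38+30=96 → 263/359 = 0.73259
  sit: TP=76, FN=10+9+15=34 → 76/110 = 0.69091
  stand: TP=124, FN=8+14+12=34 → 124/158 = 0.78481
Macro-recall = mean = (0.44681 + 0.73259 + 0.69091 + 0.78481) / 4 = 0.6638

0.6638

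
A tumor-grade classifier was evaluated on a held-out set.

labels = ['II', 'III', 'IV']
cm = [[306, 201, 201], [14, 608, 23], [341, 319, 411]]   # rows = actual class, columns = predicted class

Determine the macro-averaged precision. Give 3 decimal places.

0.550

Per-class precision (TP/(TP+FP)):
  II: TP=306, FP=14+341=355 → 306/661 = 0.4629
  III: TP=608, FP=201+319=520 → 608/1128 = 0.5390
  IV: TP=411, FP=201+23=224 → 411/635 = 0.6472
Macro-precision = mean = (0.4629 + 0.5390 + 0.6472) / 3 = 0.550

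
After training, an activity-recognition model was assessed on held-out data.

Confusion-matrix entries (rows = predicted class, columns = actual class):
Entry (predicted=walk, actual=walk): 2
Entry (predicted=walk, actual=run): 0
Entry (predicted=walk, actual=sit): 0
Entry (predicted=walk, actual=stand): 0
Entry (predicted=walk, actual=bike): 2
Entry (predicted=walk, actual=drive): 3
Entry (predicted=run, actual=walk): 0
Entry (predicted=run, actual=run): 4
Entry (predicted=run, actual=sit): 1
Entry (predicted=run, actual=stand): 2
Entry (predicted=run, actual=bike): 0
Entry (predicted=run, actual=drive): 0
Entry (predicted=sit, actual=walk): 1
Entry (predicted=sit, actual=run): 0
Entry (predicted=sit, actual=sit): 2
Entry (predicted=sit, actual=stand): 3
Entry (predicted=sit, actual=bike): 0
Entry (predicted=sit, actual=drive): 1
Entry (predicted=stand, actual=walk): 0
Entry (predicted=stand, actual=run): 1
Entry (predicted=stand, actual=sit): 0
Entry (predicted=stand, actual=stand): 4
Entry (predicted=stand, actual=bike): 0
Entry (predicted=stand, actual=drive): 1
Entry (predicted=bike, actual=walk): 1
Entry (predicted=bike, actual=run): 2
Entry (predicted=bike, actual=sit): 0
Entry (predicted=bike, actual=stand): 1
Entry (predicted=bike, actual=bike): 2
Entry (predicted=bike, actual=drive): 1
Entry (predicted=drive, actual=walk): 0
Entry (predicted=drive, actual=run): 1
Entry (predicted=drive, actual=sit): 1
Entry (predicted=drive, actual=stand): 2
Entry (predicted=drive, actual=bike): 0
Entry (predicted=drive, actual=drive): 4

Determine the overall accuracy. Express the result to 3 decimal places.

Accuracy = trace / total = (2+4+2+4+2+4=18) / 42 = 18/42 = 0.429

0.429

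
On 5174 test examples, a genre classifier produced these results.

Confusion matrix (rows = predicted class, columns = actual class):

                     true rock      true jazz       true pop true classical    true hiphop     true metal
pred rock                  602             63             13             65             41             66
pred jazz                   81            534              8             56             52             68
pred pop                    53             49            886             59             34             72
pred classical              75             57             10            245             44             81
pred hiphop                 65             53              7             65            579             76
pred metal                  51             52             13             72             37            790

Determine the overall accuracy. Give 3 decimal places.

Accuracy = trace / total = (602+534+886+245+579+790=3636) / 5174 = 3636/5174 = 0.703

0.703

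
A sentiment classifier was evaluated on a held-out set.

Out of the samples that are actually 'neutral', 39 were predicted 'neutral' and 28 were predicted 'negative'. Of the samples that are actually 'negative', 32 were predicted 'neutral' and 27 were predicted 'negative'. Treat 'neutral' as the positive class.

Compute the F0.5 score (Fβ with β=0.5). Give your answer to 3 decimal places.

0.556

Fβ = (1+β²)·TP / ((1+β²)·TP + β²·FN + FP), with β²=1/4
= 1.25·39 / (1.25·39 + 0.25·28 + 32) = 0.556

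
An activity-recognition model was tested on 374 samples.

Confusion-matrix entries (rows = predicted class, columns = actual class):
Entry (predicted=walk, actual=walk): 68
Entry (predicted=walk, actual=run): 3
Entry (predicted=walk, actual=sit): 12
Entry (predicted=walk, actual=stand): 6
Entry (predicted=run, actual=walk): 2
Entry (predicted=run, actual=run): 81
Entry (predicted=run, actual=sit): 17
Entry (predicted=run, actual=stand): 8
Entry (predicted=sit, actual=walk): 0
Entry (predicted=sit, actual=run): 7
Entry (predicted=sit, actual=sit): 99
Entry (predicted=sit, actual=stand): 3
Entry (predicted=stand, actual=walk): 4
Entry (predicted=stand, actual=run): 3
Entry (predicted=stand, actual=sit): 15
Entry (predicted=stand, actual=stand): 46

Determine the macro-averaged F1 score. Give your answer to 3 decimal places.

Per-class F1 score (2·TP/(2·TP+FP+FN)):
  walk: TP=68, FP=3+12+6=21, FN=2+0+4=6 → 136/163 = 0.8344
  run: TP=81, FP=2+17+8=27, FN=3+7+3=13 → 162/202 = 0.8020
  sit: TP=99, FP=0+7+3=10, FN=12+17+15=44 → 198/252 = 0.7857
  stand: TP=46, FP=4+3+15=22, FN=6+8+3=17 → 92/131 = 0.7023
Macro-F1 score = mean = (0.8344 + 0.8020 + 0.7857 + 0.7023) / 4 = 0.781

0.781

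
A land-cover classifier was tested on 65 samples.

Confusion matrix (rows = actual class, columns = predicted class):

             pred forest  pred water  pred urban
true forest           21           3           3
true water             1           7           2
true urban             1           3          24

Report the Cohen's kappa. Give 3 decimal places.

0.683

Observed agreement pₒ = trace/N = 52/65 = 0.8000
Expected agreement pₑ = Σ (rowᵢ·colᵢ)/N² = (27·23 + 10·13 + 28·29)/65² = 0.3699
κ = (pₒ − pₑ)/(1 − pₑ) = (0.8000 − 0.3699)/(1 − 0.3699) = 0.683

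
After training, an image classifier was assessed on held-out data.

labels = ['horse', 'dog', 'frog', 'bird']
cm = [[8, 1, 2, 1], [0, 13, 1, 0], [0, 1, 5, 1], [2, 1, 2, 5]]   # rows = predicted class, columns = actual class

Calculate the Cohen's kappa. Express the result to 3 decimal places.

0.622

Observed agreement pₒ = trace/N = 31/43 = 0.7209
Expected agreement pₑ = Σ (rowᵢ·colᵢ)/N² = (10·12 + 16·14 + 10·7 + 7·10)/43² = 0.2618
κ = (pₒ − pₑ)/(1 − pₑ) = (0.7209 − 0.2618)/(1 − 0.2618) = 0.622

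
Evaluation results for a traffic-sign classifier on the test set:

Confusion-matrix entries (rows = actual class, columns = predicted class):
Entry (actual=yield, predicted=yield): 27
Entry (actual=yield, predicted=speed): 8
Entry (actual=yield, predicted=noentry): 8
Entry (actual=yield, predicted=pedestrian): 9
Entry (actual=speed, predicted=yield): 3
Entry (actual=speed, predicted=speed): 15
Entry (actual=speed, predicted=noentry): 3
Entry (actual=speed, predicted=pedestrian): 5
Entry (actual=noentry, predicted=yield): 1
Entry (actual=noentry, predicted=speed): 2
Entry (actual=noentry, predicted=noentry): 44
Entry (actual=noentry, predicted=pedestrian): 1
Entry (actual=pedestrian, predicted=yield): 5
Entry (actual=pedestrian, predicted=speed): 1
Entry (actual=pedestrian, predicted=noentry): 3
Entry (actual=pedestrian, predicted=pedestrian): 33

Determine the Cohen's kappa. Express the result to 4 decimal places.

Observed agreement pₒ = trace/N = 119/168 = 0.70833
Expected agreement pₑ = Σ (rowᵢ·colᵢ)/N² = (52·36 + 26·26 + 48·58 + 42·48)/168² = 0.26035
κ = (pₒ − pₑ)/(1 − pₑ) = (0.70833 − 0.26035)/(1 − 0.26035) = 0.6057

0.6057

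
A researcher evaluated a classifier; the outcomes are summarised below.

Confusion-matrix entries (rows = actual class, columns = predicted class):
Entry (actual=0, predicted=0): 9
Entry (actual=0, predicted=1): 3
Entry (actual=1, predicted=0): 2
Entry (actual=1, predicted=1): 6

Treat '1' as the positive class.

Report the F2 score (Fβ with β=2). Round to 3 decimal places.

0.732

Fβ = (1+β²)·TP / ((1+β²)·TP + β²·FN + FP), with β²=4
= 5·6 / (5·6 + 4·2 + 3) = 0.732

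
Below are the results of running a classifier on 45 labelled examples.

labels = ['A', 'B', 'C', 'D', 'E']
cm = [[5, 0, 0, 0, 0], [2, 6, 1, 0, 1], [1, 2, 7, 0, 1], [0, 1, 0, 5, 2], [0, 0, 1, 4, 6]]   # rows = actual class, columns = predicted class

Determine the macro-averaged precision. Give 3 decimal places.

Per-class precision (TP/(TP+FP)):
  A: TP=5, FP=2+1+0+0=3 → 5/8 = 0.6250
  B: TP=6, FP=0+2+1+0=3 → 6/9 = 0.6667
  C: TP=7, FP=0+1+0+1=2 → 7/9 = 0.7778
  D: TP=5, FP=0+0+0+4=4 → 5/9 = 0.5556
  E: TP=6, FP=0+1+1+2=4 → 6/10 = 0.6000
Macro-precision = mean = (0.6250 + 0.6667 + 0.7778 + 0.5556 + 0.6000) / 5 = 0.645

0.645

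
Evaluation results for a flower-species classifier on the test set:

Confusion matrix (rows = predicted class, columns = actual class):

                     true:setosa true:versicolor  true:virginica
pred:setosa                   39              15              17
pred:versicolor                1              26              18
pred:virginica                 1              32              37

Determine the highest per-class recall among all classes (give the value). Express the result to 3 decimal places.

0.951

Per-class recall (TP/(TP+FN)):
  setosa: TP=39, FN=1+1=2 → 39/41 = 0.9512
  versicolor: TP=26, FN=15+32=47 → 26/73 = 0.3562
  virginica: TP=37, FN=17+18=35 → 37/72 = 0.5139
Highest is class 'setosa' with recall = 0.951.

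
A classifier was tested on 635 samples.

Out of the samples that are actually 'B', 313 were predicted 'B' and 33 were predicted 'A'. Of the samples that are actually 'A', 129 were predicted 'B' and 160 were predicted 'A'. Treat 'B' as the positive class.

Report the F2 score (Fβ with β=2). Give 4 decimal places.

Fβ = (1+β²)·TP / ((1+β²)·TP + β²·FN + FP), with β²=4
= 5·313 / (5·313 + 4·33 + 129) = 0.8571

0.8571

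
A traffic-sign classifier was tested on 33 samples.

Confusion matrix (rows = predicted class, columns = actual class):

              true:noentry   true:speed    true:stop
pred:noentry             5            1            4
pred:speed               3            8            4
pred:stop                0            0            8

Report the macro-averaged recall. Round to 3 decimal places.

0.671

Per-class recall (TP/(TP+FN)):
  noentry: TP=5, FN=3+0=3 → 5/8 = 0.6250
  speed: TP=8, FN=1+0=1 → 8/9 = 0.8889
  stop: TP=8, FN=4+4=8 → 8/16 = 0.5000
Macro-recall = mean = (0.6250 + 0.8889 + 0.5000) / 3 = 0.671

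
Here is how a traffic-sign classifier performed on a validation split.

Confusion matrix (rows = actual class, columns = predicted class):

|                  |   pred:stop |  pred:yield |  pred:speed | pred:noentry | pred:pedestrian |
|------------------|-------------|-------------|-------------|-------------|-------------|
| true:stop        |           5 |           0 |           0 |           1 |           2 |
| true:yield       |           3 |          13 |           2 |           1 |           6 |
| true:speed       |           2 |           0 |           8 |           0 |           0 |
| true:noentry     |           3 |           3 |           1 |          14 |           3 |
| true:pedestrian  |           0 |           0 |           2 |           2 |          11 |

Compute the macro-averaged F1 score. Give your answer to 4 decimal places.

0.6135

Per-class F1 score (2·TP/(2·TP+FP+FN)):
  stop: TP=5, FP=3+2+3+0=8, FN=0+0+1+2=3 → 10/21 = 0.47619
  yield: TP=13, FP=0+0+3+0=3, FN=3+2+1+6=12 → 26/41 = 0.63415
  speed: TP=8, FP=0+2+1+2=5, FN=2+0+0+0=2 → 16/23 = 0.69565
  noentry: TP=14, FP=1+1+0+2=4, FN=3+3+1+3=10 → 28/42 = 0.66667
  pedestrian: TP=11, FP=2+6+0+3=11, FN=0+0+2+2=4 → 22/37 = 0.59459
Macro-F1 score = mean = (0.47619 + 0.63415 + 0.69565 + 0.66667 + 0.59459) / 5 = 0.6135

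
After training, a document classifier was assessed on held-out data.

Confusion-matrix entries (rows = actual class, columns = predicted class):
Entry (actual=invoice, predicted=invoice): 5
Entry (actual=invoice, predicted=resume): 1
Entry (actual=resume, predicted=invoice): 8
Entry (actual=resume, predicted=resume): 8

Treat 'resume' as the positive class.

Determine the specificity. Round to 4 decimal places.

Specificity = TN/(TN+FP) = 5/(5+1) = 0.8333

0.8333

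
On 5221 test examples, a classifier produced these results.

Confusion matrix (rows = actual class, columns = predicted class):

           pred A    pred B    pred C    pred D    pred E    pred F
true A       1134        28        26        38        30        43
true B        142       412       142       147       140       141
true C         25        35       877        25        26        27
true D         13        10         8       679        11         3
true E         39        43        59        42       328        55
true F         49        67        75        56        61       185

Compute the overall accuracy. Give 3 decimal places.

Accuracy = trace / total = (1134+412+877+679+328+185=3615) / 5221 = 3615/5221 = 0.692

0.692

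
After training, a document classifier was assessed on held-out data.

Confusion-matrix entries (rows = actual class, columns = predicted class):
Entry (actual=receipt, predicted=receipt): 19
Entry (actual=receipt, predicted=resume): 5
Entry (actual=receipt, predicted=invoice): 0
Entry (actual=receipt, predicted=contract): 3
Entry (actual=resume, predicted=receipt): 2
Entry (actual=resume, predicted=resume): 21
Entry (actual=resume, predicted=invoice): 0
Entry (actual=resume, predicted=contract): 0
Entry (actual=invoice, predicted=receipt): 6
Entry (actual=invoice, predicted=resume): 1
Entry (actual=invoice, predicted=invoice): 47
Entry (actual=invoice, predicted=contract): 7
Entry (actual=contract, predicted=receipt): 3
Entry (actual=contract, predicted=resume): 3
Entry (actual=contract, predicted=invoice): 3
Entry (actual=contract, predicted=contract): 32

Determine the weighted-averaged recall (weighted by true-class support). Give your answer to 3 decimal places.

0.783

Per-class recall (TP/(TP+FN)):
  receipt: TP=19, FN=5+0+3=8 → 19/27 = 0.7037
  resume: TP=21, FN=2+0+0=2 → 21/23 = 0.9130
  invoice: TP=47, FN=6+1+7=14 → 47/61 = 0.7705
  contract: TP=32, FN=3+3+3=9 → 32/41 = 0.7805
Weighted-recall = Σ (supportᵢ/N)·recallᵢ with N=152: (27/152)·0.7037 + (23/152)·0.9130 + (61/152)·0.7705 + (41/152)·0.7805 = 0.783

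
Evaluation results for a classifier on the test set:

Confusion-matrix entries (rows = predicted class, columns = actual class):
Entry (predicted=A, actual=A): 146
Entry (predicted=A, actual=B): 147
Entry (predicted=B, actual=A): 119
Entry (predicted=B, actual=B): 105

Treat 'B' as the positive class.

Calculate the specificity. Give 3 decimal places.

0.551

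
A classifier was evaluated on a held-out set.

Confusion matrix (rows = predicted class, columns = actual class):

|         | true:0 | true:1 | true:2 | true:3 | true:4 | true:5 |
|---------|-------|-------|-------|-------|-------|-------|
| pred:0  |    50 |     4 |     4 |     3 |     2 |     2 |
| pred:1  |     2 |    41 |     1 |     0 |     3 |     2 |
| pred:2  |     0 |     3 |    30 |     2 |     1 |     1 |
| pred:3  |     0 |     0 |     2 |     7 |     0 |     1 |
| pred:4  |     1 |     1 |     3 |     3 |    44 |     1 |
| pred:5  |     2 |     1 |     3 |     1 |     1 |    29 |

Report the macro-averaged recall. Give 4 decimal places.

Per-class recall (TP/(TP+FN)):
  0: TP=50, FN=2+0+0+1+2=5 → 50/55 = 0.90909
  1: TP=41, FN=4+3+0+1+1=9 → 41/50 = 0.82000
  2: TP=30, FN=4+1+2+3+3=13 → 30/43 = 0.69767
  3: TP=7, FN=3+0+2+3+1=9 → 7/16 = 0.43750
  4: TP=44, FN=2+3+1+0+1=7 → 44/51 = 0.86275
  5: TP=29, FN=2+2+1+1+1=7 → 29/36 = 0.80556
Macro-recall = mean = (0.90909 + 0.82000 + 0.69767 + 0.43750 + 0.86275 + 0.80556) / 6 = 0.7554

0.7554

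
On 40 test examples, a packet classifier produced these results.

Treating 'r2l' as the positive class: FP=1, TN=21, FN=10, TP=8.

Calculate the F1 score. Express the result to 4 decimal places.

0.5926

Precision = TP/(TP+FP) = 8/9 = 0.8889
Recall = TP/(TP+FN) = 8/18 = 0.4444
F1 = 2·TP/(2·TP+FP+FN) = 16/27 = 0.5926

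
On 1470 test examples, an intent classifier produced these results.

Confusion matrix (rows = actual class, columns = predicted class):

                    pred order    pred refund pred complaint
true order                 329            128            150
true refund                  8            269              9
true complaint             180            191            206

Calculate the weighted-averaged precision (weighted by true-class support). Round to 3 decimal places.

0.573

Per-class precision (TP/(TP+FP)):
  order: TP=329, FP=8+180=188 → 329/517 = 0.6364
  refund: TP=269, FP=128+191=319 → 269/588 = 0.4575
  complaint: TP=206, FP=150+9=159 → 206/365 = 0.5644
Weighted-precision = Σ (supportᵢ/N)·precisionᵢ with N=1470: (607/1470)·0.6364 + (286/1470)·0.4575 + (577/1470)·0.5644 = 0.573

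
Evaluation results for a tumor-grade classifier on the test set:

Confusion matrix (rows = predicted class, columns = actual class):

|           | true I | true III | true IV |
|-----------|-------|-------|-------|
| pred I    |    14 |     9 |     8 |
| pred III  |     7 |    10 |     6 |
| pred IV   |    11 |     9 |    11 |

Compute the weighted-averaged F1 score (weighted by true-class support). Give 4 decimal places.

Per-class F1 score (2·TP/(2·TP+FP+FN)):
  I: TP=14, FP=9+8=17, FN=7+11=18 → 28/63 = 0.44444
  III: TP=10, FP=7+6=13, FN=9+9=18 → 20/51 = 0.39216
  IV: TP=11, FP=11+9=20, FN=8+6=14 → 22/56 = 0.39286
Weighted-F1 score = Σ (supportᵢ/N)·F1 scoreᵢ with N=85: (32/85)·0.44444 + (28/85)·0.39216 + (25/85)·0.39286 = 0.4120

0.4120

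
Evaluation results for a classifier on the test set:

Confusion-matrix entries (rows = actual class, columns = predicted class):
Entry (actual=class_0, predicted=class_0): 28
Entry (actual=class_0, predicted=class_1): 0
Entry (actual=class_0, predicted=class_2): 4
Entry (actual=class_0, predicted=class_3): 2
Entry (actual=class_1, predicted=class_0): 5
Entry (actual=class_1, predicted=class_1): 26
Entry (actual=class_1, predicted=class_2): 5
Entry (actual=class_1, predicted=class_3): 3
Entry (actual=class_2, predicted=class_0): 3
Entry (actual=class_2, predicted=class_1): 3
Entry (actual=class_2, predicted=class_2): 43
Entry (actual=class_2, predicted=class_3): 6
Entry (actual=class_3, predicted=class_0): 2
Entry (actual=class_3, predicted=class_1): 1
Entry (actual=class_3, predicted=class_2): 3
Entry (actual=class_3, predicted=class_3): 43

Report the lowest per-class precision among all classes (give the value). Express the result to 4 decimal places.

Per-class precision (TP/(TP+FP)):
  class_0: TP=28, FP=5+3+2=10 → 28/38 = 0.73684
  class_1: TP=26, FP=0+3+1=4 → 26/30 = 0.86667
  class_2: TP=43, FP=4+5+3=12 → 43/55 = 0.78182
  class_3: TP=43, FP=2+3+6=11 → 43/54 = 0.79630
Lowest is class 'class_0' with precision = 0.7368.

0.7368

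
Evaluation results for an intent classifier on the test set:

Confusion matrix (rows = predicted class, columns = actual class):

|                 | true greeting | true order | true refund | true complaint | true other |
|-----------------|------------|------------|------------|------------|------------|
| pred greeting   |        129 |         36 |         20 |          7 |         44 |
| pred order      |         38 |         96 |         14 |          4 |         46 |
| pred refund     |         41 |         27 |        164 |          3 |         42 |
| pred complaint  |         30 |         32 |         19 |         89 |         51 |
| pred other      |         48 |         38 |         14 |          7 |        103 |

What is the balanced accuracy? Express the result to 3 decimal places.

Balanced accuracy = mean of per-class recall.
  greeting: recall = 129/286 = 0.4510
  order: recall = 96/229 = 0.4192
  refund: recall = 164/231 = 0.7100
  complaint: recall = 89/110 = 0.8091
  other: recall = 103/286 = 0.3601
Mean = (0.4510 + 0.4192 + 0.7100 + 0.8091 + 0.3601) / 5 = 0.550

0.550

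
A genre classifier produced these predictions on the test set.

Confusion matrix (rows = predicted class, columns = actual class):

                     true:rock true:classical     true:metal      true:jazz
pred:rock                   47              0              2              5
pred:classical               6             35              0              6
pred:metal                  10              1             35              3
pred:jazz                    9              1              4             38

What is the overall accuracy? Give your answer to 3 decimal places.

0.767

Accuracy = trace / total = (47+35+35+38=155) / 202 = 155/202 = 0.767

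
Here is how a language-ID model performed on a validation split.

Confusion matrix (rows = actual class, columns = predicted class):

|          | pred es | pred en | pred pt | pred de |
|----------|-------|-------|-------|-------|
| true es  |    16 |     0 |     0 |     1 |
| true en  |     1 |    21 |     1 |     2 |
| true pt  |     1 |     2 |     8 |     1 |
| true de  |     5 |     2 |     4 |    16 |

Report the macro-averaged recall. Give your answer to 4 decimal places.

0.7601

Per-class recall (TP/(TP+FN)):
  es: TP=16, FN=0+0+1=1 → 16/17 = 0.94118
  en: TP=21, FN=1+1+2=4 → 21/25 = 0.84000
  pt: TP=8, FN=1+2+1=4 → 8/12 = 0.66667
  de: TP=16, FN=5+2+4=11 → 16/27 = 0.59259
Macro-recall = mean = (0.94118 + 0.84000 + 0.66667 + 0.59259) / 4 = 0.7601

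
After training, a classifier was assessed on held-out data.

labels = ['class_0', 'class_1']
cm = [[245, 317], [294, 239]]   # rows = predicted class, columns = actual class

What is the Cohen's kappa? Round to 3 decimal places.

-0.116

Observed agreement pₒ = trace/N = 484/1095 = 0.4420
Expected agreement pₑ = Σ (rowᵢ·colᵢ)/N² = (539·562 + 556·533)/1095² = 0.4998
κ = (pₒ − pₑ)/(1 − pₑ) = (0.4420 − 0.4998)/(1 − 0.4998) = -0.116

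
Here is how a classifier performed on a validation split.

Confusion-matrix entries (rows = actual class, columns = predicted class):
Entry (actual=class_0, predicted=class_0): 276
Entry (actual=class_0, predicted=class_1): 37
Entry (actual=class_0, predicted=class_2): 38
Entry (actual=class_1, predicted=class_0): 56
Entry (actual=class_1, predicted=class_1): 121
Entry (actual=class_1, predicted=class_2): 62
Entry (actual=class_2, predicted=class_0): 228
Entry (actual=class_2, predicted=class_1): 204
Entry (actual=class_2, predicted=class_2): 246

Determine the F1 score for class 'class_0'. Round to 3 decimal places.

0.606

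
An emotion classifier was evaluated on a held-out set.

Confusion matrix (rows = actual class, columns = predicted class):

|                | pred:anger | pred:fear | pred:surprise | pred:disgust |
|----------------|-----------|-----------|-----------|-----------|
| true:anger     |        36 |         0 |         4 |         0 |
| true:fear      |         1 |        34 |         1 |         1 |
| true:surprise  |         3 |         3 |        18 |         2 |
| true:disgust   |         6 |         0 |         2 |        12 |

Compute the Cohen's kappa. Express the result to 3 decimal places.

Observed agreement pₒ = trace/N = 100/123 = 0.8130
Expected agreement pₑ = Σ (rowᵢ·colᵢ)/N² = (40·46 + 37·37 + 26·25 + 20·15)/123² = 0.2749
κ = (pₒ − pₑ)/(1 − pₑ) = (0.8130 − 0.2749)/(1 − 0.2749) = 0.742

0.742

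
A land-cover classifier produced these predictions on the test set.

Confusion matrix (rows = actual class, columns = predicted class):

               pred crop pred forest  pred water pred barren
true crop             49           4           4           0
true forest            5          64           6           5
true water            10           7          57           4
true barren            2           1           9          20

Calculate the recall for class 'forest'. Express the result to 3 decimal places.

One-vs-rest for 'forest': TP = diagonal; FP = other classes predicted 'forest'; FN = 'forest' predicted as other.
recall = TP/(TP+FN).
forest: TP=64, FN=5+6+5=16 → 64/80 = 0.8000

0.800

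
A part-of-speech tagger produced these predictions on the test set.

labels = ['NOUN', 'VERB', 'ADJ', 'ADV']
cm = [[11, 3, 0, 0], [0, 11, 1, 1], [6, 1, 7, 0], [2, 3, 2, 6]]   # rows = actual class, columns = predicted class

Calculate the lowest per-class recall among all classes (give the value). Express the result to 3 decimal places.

0.462

Per-class recall (TP/(TP+FN)):
  NOUN: TP=11, FN=3+0+0=3 → 11/14 = 0.7857
  VERB: TP=11, FN=0+1+1=2 → 11/13 = 0.8462
  ADJ: TP=7, FN=6+1+0=7 → 7/14 = 0.5000
  ADV: TP=6, FN=2+3+2=7 → 6/13 = 0.4615
Lowest is class 'ADV' with recall = 0.462.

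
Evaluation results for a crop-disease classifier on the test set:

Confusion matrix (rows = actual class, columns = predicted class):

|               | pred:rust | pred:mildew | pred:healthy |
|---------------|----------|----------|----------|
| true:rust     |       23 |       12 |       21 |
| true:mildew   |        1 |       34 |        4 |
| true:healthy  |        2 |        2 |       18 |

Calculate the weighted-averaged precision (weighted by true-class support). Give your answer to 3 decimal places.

Per-class precision (TP/(TP+FP)):
  rust: TP=23, FP=1+2=3 → 23/26 = 0.8846
  mildew: TP=34, FP=12+2=14 → 34/48 = 0.7083
  healthy: TP=18, FP=21+4=25 → 18/43 = 0.4186
Weighted-precision = Σ (supportᵢ/N)·precisionᵢ with N=117: (56/117)·0.8846 + (39/117)·0.7083 + (22/117)·0.4186 = 0.738

0.738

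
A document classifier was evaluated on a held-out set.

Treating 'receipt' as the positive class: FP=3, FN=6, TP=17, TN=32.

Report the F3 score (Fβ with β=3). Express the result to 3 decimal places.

Fβ = (1+β²)·TP / ((1+β²)·TP + β²·FN + FP), with β²=9
= 10·17 / (10·17 + 9·6 + 3) = 0.749

0.749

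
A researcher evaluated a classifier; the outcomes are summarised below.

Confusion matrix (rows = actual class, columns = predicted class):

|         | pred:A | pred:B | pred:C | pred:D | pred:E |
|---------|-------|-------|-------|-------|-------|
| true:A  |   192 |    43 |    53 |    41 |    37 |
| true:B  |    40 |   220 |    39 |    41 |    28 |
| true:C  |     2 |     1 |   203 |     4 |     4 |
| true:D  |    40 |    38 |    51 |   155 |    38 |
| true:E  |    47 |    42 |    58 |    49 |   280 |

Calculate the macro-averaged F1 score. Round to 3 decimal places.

0.598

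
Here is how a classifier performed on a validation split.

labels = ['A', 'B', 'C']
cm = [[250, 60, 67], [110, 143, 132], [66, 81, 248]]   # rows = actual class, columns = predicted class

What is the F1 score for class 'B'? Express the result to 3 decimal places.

0.428

One-vs-rest for 'B': TP = diagonal; FP = other classes predicted 'B'; FN = 'B' predicted as other.
F1 score = 2·TP/(2·TP+FP+FN).
B: TP=143, FP=60+81=141, FN=110+132=242 → 286/669 = 0.4275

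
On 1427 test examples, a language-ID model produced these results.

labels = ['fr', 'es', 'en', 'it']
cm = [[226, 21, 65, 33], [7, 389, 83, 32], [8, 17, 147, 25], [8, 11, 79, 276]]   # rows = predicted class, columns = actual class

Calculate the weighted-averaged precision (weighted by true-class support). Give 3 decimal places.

0.733

Per-class precision (TP/(TP+FP)):
  fr: TP=226, FP=21+65+33=119 → 226/345 = 0.6551
  es: TP=389, FP=7+83+32=122 → 389/511 = 0.7613
  en: TP=147, FP=8+17+25=50 → 147/197 = 0.7462
  it: TP=276, FP=8+11+79=98 → 276/374 = 0.7380
Weighted-precision = Σ (supportᵢ/N)·precisionᵢ with N=1427: (249/1427)·0.6551 + (438/1427)·0.7613 + (374/1427)·0.7462 + (366/1427)·0.7380 = 0.733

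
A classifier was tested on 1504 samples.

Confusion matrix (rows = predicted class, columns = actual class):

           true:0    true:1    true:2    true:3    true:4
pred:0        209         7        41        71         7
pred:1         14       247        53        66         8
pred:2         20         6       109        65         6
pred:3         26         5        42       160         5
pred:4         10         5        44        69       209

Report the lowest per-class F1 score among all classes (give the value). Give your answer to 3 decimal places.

Per-class F1 score (2·TP/(2·TP+FP+FN)):
  0: TP=209, FP=7+41+71+7=126, FN=14+20+26+10=70 → 418/614 = 0.6808
  1: TP=247, FP=14+53+66+8=141, FN=7+6+5+5=23 → 494/658 = 0.7508
  2: TP=109, FP=20+6+65+6=97, FN=41+53+42+44=180 → 218/495 = 0.4404
  3: TP=160, FP=26+5+42+5=78, FN=71+66+65+69=271 → 320/669 = 0.4783
  4: TP=209, FP=10+5+44+69=128, FN=7+8+6+5=26 → 418/572 = 0.7308
Lowest is class '2' with F1 score = 0.440.

0.440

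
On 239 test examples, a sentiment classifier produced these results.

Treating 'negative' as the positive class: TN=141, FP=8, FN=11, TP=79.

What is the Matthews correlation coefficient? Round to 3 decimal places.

0.830

MCC = (TP·TN − FP·FN) / √((TP+FP)(TP+FN)(TN+FP)(TN+FN))
Numerator = 79·141 − 8·11 = 11051
Denominator = √(87·90·149·152) = √177333840 = 13316.6753
MCC = 11051 / 13316.6753 = 0.830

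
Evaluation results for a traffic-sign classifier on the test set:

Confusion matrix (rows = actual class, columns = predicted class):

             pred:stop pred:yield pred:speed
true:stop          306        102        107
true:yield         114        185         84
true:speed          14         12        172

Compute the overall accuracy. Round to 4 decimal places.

0.6049

Accuracy = trace / total = (306+185+172=663) / 1096 = 663/1096 = 0.6049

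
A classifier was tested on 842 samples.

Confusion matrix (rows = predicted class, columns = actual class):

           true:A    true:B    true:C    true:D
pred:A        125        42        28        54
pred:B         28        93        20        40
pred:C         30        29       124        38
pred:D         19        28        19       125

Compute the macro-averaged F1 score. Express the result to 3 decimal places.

Per-class F1 score (2·TP/(2·TP+FP+FN)):
  A: TP=125, FP=42+28+54=124, FN=28+30+19=77 → 250/451 = 0.5543
  B: TP=93, FP=28+20+40=88, FN=42+29+28=99 → 186/373 = 0.4987
  C: TP=124, FP=30+29+38=97, FN=28+20+19=67 → 248/412 = 0.6019
  D: TP=125, FP=19+28+19=66, FN=54+40+38=132 → 250/448 = 0.5580
Macro-F1 score = mean = (0.5543 + 0.4987 + 0.6019 + 0.5580) / 4 = 0.553

0.553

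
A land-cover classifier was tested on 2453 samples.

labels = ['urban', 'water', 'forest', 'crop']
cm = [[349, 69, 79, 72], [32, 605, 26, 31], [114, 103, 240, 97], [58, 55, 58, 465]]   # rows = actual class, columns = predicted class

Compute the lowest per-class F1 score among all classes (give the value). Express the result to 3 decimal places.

Per-class F1 score (2·TP/(2·TP+FP+FN)):
  urban: TP=349, FP=32+114+58=204, FN=69+79+72=220 → 698/1122 = 0.6221
  water: TP=605, FP=69+103+55=227, FN=32+26+31=89 → 1210/1526 = 0.7929
  forest: TP=240, FP=79+26+58=163, FN=114+103+97=314 → 480/957 = 0.5016
  crop: TP=465, FP=72+31+97=200, FN=58+55+58=171 → 930/1301 = 0.7148
Lowest is class 'forest' with F1 score = 0.502.

0.502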